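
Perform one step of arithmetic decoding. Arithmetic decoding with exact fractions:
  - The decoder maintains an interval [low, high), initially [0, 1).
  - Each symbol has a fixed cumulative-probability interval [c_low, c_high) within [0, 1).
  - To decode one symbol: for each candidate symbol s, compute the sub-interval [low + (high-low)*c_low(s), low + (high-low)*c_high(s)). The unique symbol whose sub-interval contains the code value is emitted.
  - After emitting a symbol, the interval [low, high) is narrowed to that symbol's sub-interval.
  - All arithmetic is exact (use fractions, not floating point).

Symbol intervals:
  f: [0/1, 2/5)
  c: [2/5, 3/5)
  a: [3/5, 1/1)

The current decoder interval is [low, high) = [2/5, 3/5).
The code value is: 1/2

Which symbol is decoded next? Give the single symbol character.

Answer: c

Derivation:
Interval width = high − low = 3/5 − 2/5 = 1/5
Scaled code = (code − low) / width = (1/2 − 2/5) / 1/5 = 1/2
  f: [0/1, 2/5) 
  c: [2/5, 3/5) ← scaled code falls here ✓
  a: [3/5, 1/1) 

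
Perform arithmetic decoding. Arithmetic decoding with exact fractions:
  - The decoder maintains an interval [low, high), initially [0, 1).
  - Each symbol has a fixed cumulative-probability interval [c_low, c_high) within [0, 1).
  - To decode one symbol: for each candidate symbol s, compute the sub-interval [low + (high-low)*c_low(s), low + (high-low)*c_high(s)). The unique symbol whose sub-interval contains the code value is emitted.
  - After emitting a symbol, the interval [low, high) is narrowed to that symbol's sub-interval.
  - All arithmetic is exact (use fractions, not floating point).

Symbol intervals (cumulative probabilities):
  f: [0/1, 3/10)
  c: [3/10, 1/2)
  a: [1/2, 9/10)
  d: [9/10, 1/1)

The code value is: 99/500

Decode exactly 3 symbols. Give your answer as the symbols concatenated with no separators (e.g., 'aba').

Step 1: interval [0/1, 1/1), width = 1/1 - 0/1 = 1/1
  'f': [0/1 + 1/1*0/1, 0/1 + 1/1*3/10) = [0/1, 3/10) <- contains code 99/500
  'c': [0/1 + 1/1*3/10, 0/1 + 1/1*1/2) = [3/10, 1/2)
  'a': [0/1 + 1/1*1/2, 0/1 + 1/1*9/10) = [1/2, 9/10)
  'd': [0/1 + 1/1*9/10, 0/1 + 1/1*1/1) = [9/10, 1/1)
  emit 'f', narrow to [0/1, 3/10)
Step 2: interval [0/1, 3/10), width = 3/10 - 0/1 = 3/10
  'f': [0/1 + 3/10*0/1, 0/1 + 3/10*3/10) = [0/1, 9/100)
  'c': [0/1 + 3/10*3/10, 0/1 + 3/10*1/2) = [9/100, 3/20)
  'a': [0/1 + 3/10*1/2, 0/1 + 3/10*9/10) = [3/20, 27/100) <- contains code 99/500
  'd': [0/1 + 3/10*9/10, 0/1 + 3/10*1/1) = [27/100, 3/10)
  emit 'a', narrow to [3/20, 27/100)
Step 3: interval [3/20, 27/100), width = 27/100 - 3/20 = 3/25
  'f': [3/20 + 3/25*0/1, 3/20 + 3/25*3/10) = [3/20, 93/500)
  'c': [3/20 + 3/25*3/10, 3/20 + 3/25*1/2) = [93/500, 21/100) <- contains code 99/500
  'a': [3/20 + 3/25*1/2, 3/20 + 3/25*9/10) = [21/100, 129/500)
  'd': [3/20 + 3/25*9/10, 3/20 + 3/25*1/1) = [129/500, 27/100)
  emit 'c', narrow to [93/500, 21/100)

Answer: fac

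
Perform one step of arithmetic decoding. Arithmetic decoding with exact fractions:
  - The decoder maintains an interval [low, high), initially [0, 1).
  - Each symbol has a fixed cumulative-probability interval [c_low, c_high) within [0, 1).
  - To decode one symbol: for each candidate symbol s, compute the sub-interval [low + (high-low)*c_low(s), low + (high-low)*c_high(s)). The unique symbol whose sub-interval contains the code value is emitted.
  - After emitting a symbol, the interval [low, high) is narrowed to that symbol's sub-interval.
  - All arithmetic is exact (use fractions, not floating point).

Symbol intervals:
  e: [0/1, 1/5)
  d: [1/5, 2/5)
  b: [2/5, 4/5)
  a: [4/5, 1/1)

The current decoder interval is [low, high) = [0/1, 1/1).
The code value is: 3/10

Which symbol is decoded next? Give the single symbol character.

Interval width = high − low = 1/1 − 0/1 = 1/1
Scaled code = (code − low) / width = (3/10 − 0/1) / 1/1 = 3/10
  e: [0/1, 1/5) 
  d: [1/5, 2/5) ← scaled code falls here ✓
  b: [2/5, 4/5) 
  a: [4/5, 1/1) 

Answer: d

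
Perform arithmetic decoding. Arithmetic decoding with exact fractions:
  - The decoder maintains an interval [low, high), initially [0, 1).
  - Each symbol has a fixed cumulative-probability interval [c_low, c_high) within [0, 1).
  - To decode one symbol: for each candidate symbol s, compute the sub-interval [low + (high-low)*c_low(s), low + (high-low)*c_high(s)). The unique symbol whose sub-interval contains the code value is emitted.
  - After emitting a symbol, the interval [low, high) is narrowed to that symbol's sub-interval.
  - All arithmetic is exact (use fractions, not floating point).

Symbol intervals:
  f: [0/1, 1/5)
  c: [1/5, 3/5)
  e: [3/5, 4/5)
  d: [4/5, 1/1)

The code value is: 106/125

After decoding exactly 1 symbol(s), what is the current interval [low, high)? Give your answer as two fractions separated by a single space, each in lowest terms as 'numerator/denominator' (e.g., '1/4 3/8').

Answer: 4/5 1/1

Derivation:
Step 1: interval [0/1, 1/1), width = 1/1 - 0/1 = 1/1
  'f': [0/1 + 1/1*0/1, 0/1 + 1/1*1/5) = [0/1, 1/5)
  'c': [0/1 + 1/1*1/5, 0/1 + 1/1*3/5) = [1/5, 3/5)
  'e': [0/1 + 1/1*3/5, 0/1 + 1/1*4/5) = [3/5, 4/5)
  'd': [0/1 + 1/1*4/5, 0/1 + 1/1*1/1) = [4/5, 1/1) <- contains code 106/125
  emit 'd', narrow to [4/5, 1/1)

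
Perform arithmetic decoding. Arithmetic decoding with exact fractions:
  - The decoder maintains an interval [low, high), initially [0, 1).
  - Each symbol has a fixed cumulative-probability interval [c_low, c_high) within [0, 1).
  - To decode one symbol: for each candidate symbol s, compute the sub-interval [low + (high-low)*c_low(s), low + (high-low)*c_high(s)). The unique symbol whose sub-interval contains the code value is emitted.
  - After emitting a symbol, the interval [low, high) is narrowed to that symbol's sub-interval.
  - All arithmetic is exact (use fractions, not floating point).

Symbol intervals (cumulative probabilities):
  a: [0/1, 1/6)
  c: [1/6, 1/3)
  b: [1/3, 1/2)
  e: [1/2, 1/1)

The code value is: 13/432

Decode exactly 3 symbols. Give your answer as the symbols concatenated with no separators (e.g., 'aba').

Answer: aca

Derivation:
Step 1: interval [0/1, 1/1), width = 1/1 - 0/1 = 1/1
  'a': [0/1 + 1/1*0/1, 0/1 + 1/1*1/6) = [0/1, 1/6) <- contains code 13/432
  'c': [0/1 + 1/1*1/6, 0/1 + 1/1*1/3) = [1/6, 1/3)
  'b': [0/1 + 1/1*1/3, 0/1 + 1/1*1/2) = [1/3, 1/2)
  'e': [0/1 + 1/1*1/2, 0/1 + 1/1*1/1) = [1/2, 1/1)
  emit 'a', narrow to [0/1, 1/6)
Step 2: interval [0/1, 1/6), width = 1/6 - 0/1 = 1/6
  'a': [0/1 + 1/6*0/1, 0/1 + 1/6*1/6) = [0/1, 1/36)
  'c': [0/1 + 1/6*1/6, 0/1 + 1/6*1/3) = [1/36, 1/18) <- contains code 13/432
  'b': [0/1 + 1/6*1/3, 0/1 + 1/6*1/2) = [1/18, 1/12)
  'e': [0/1 + 1/6*1/2, 0/1 + 1/6*1/1) = [1/12, 1/6)
  emit 'c', narrow to [1/36, 1/18)
Step 3: interval [1/36, 1/18), width = 1/18 - 1/36 = 1/36
  'a': [1/36 + 1/36*0/1, 1/36 + 1/36*1/6) = [1/36, 7/216) <- contains code 13/432
  'c': [1/36 + 1/36*1/6, 1/36 + 1/36*1/3) = [7/216, 1/27)
  'b': [1/36 + 1/36*1/3, 1/36 + 1/36*1/2) = [1/27, 1/24)
  'e': [1/36 + 1/36*1/2, 1/36 + 1/36*1/1) = [1/24, 1/18)
  emit 'a', narrow to [1/36, 7/216)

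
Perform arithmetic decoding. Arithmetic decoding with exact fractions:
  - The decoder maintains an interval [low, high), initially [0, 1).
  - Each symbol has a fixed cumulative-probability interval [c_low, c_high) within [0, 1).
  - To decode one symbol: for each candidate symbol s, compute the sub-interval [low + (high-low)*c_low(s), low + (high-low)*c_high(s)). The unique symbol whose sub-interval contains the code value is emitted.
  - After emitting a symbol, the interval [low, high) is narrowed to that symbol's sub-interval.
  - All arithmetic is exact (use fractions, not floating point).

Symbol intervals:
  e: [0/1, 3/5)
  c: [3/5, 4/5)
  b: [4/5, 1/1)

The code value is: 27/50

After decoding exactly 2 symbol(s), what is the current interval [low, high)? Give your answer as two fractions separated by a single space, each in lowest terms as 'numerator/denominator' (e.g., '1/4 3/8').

Step 1: interval [0/1, 1/1), width = 1/1 - 0/1 = 1/1
  'e': [0/1 + 1/1*0/1, 0/1 + 1/1*3/5) = [0/1, 3/5) <- contains code 27/50
  'c': [0/1 + 1/1*3/5, 0/1 + 1/1*4/5) = [3/5, 4/5)
  'b': [0/1 + 1/1*4/5, 0/1 + 1/1*1/1) = [4/5, 1/1)
  emit 'e', narrow to [0/1, 3/5)
Step 2: interval [0/1, 3/5), width = 3/5 - 0/1 = 3/5
  'e': [0/1 + 3/5*0/1, 0/1 + 3/5*3/5) = [0/1, 9/25)
  'c': [0/1 + 3/5*3/5, 0/1 + 3/5*4/5) = [9/25, 12/25)
  'b': [0/1 + 3/5*4/5, 0/1 + 3/5*1/1) = [12/25, 3/5) <- contains code 27/50
  emit 'b', narrow to [12/25, 3/5)

Answer: 12/25 3/5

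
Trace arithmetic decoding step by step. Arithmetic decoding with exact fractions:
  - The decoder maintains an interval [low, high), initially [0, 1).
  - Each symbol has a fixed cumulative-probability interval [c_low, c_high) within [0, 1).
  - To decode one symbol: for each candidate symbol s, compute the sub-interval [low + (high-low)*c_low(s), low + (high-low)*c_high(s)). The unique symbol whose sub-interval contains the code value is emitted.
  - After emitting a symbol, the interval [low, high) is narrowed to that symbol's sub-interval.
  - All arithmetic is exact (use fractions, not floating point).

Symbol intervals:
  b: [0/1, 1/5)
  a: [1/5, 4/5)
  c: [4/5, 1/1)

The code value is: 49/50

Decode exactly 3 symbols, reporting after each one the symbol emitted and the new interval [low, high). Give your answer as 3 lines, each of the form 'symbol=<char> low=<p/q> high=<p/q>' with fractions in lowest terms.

Step 1: interval [0/1, 1/1), width = 1/1 - 0/1 = 1/1
  'b': [0/1 + 1/1*0/1, 0/1 + 1/1*1/5) = [0/1, 1/5)
  'a': [0/1 + 1/1*1/5, 0/1 + 1/1*4/5) = [1/5, 4/5)
  'c': [0/1 + 1/1*4/5, 0/1 + 1/1*1/1) = [4/5, 1/1) <- contains code 49/50
  emit 'c', narrow to [4/5, 1/1)
Step 2: interval [4/5, 1/1), width = 1/1 - 4/5 = 1/5
  'b': [4/5 + 1/5*0/1, 4/5 + 1/5*1/5) = [4/5, 21/25)
  'a': [4/5 + 1/5*1/5, 4/5 + 1/5*4/5) = [21/25, 24/25)
  'c': [4/5 + 1/5*4/5, 4/5 + 1/5*1/1) = [24/25, 1/1) <- contains code 49/50
  emit 'c', narrow to [24/25, 1/1)
Step 3: interval [24/25, 1/1), width = 1/1 - 24/25 = 1/25
  'b': [24/25 + 1/25*0/1, 24/25 + 1/25*1/5) = [24/25, 121/125)
  'a': [24/25 + 1/25*1/5, 24/25 + 1/25*4/5) = [121/125, 124/125) <- contains code 49/50
  'c': [24/25 + 1/25*4/5, 24/25 + 1/25*1/1) = [124/125, 1/1)
  emit 'a', narrow to [121/125, 124/125)

Answer: symbol=c low=4/5 high=1/1
symbol=c low=24/25 high=1/1
symbol=a low=121/125 high=124/125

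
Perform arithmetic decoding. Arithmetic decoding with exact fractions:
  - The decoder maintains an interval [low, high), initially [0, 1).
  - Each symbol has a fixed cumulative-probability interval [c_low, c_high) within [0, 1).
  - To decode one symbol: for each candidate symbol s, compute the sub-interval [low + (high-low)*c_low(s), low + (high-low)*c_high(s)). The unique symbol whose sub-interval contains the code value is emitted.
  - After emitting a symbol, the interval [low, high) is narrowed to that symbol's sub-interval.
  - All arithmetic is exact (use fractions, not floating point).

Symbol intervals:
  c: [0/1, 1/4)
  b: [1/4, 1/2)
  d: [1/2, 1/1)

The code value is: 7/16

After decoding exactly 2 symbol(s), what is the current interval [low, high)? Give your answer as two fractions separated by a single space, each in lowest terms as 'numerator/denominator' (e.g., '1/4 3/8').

Answer: 3/8 1/2

Derivation:
Step 1: interval [0/1, 1/1), width = 1/1 - 0/1 = 1/1
  'c': [0/1 + 1/1*0/1, 0/1 + 1/1*1/4) = [0/1, 1/4)
  'b': [0/1 + 1/1*1/4, 0/1 + 1/1*1/2) = [1/4, 1/2) <- contains code 7/16
  'd': [0/1 + 1/1*1/2, 0/1 + 1/1*1/1) = [1/2, 1/1)
  emit 'b', narrow to [1/4, 1/2)
Step 2: interval [1/4, 1/2), width = 1/2 - 1/4 = 1/4
  'c': [1/4 + 1/4*0/1, 1/4 + 1/4*1/4) = [1/4, 5/16)
  'b': [1/4 + 1/4*1/4, 1/4 + 1/4*1/2) = [5/16, 3/8)
  'd': [1/4 + 1/4*1/2, 1/4 + 1/4*1/1) = [3/8, 1/2) <- contains code 7/16
  emit 'd', narrow to [3/8, 1/2)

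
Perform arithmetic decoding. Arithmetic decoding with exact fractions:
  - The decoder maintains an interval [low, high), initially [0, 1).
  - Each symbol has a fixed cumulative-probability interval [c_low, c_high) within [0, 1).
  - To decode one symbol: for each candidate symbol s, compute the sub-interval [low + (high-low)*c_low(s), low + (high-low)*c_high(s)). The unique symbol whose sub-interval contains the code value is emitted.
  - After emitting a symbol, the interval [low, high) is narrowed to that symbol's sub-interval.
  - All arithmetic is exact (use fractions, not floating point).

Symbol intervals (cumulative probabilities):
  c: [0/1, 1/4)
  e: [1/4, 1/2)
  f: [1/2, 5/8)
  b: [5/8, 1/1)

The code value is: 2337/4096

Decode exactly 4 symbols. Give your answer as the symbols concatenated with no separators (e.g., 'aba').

Step 1: interval [0/1, 1/1), width = 1/1 - 0/1 = 1/1
  'c': [0/1 + 1/1*0/1, 0/1 + 1/1*1/4) = [0/1, 1/4)
  'e': [0/1 + 1/1*1/4, 0/1 + 1/1*1/2) = [1/4, 1/2)
  'f': [0/1 + 1/1*1/2, 0/1 + 1/1*5/8) = [1/2, 5/8) <- contains code 2337/4096
  'b': [0/1 + 1/1*5/8, 0/1 + 1/1*1/1) = [5/8, 1/1)
  emit 'f', narrow to [1/2, 5/8)
Step 2: interval [1/2, 5/8), width = 5/8 - 1/2 = 1/8
  'c': [1/2 + 1/8*0/1, 1/2 + 1/8*1/4) = [1/2, 17/32)
  'e': [1/2 + 1/8*1/4, 1/2 + 1/8*1/2) = [17/32, 9/16)
  'f': [1/2 + 1/8*1/2, 1/2 + 1/8*5/8) = [9/16, 37/64) <- contains code 2337/4096
  'b': [1/2 + 1/8*5/8, 1/2 + 1/8*1/1) = [37/64, 5/8)
  emit 'f', narrow to [9/16, 37/64)
Step 3: interval [9/16, 37/64), width = 37/64 - 9/16 = 1/64
  'c': [9/16 + 1/64*0/1, 9/16 + 1/64*1/4) = [9/16, 145/256)
  'e': [9/16 + 1/64*1/4, 9/16 + 1/64*1/2) = [145/256, 73/128)
  'f': [9/16 + 1/64*1/2, 9/16 + 1/64*5/8) = [73/128, 293/512) <- contains code 2337/4096
  'b': [9/16 + 1/64*5/8, 9/16 + 1/64*1/1) = [293/512, 37/64)
  emit 'f', narrow to [73/128, 293/512)
Step 4: interval [73/128, 293/512), width = 293/512 - 73/128 = 1/512
  'c': [73/128 + 1/512*0/1, 73/128 + 1/512*1/4) = [73/128, 1169/2048) <- contains code 2337/4096
  'e': [73/128 + 1/512*1/4, 73/128 + 1/512*1/2) = [1169/2048, 585/1024)
  'f': [73/128 + 1/512*1/2, 73/128 + 1/512*5/8) = [585/1024, 2341/4096)
  'b': [73/128 + 1/512*5/8, 73/128 + 1/512*1/1) = [2341/4096, 293/512)
  emit 'c', narrow to [73/128, 1169/2048)

Answer: fffc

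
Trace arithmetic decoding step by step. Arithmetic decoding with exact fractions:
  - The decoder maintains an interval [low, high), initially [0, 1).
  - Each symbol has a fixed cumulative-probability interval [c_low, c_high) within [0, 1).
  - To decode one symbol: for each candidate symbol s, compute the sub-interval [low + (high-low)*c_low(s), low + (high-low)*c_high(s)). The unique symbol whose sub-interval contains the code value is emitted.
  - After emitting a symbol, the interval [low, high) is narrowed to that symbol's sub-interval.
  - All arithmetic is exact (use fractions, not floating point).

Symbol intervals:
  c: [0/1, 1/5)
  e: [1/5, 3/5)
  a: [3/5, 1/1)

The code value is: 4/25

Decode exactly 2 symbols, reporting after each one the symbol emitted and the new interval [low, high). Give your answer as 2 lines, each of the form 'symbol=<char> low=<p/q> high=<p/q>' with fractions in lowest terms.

Step 1: interval [0/1, 1/1), width = 1/1 - 0/1 = 1/1
  'c': [0/1 + 1/1*0/1, 0/1 + 1/1*1/5) = [0/1, 1/5) <- contains code 4/25
  'e': [0/1 + 1/1*1/5, 0/1 + 1/1*3/5) = [1/5, 3/5)
  'a': [0/1 + 1/1*3/5, 0/1 + 1/1*1/1) = [3/5, 1/1)
  emit 'c', narrow to [0/1, 1/5)
Step 2: interval [0/1, 1/5), width = 1/5 - 0/1 = 1/5
  'c': [0/1 + 1/5*0/1, 0/1 + 1/5*1/5) = [0/1, 1/25)
  'e': [0/1 + 1/5*1/5, 0/1 + 1/5*3/5) = [1/25, 3/25)
  'a': [0/1 + 1/5*3/5, 0/1 + 1/5*1/1) = [3/25, 1/5) <- contains code 4/25
  emit 'a', narrow to [3/25, 1/5)

Answer: symbol=c low=0/1 high=1/5
symbol=a low=3/25 high=1/5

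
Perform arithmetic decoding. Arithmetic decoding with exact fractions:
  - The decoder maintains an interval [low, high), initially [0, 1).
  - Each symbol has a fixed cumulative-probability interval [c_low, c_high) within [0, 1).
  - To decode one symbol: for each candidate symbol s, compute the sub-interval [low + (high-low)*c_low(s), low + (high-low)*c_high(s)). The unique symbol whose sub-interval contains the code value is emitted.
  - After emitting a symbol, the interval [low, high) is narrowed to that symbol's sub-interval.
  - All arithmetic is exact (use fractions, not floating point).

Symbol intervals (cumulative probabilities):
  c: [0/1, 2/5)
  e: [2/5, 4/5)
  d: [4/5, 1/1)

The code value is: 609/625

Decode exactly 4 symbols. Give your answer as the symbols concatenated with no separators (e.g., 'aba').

Answer: ddcd

Derivation:
Step 1: interval [0/1, 1/1), width = 1/1 - 0/1 = 1/1
  'c': [0/1 + 1/1*0/1, 0/1 + 1/1*2/5) = [0/1, 2/5)
  'e': [0/1 + 1/1*2/5, 0/1 + 1/1*4/5) = [2/5, 4/5)
  'd': [0/1 + 1/1*4/5, 0/1 + 1/1*1/1) = [4/5, 1/1) <- contains code 609/625
  emit 'd', narrow to [4/5, 1/1)
Step 2: interval [4/5, 1/1), width = 1/1 - 4/5 = 1/5
  'c': [4/5 + 1/5*0/1, 4/5 + 1/5*2/5) = [4/5, 22/25)
  'e': [4/5 + 1/5*2/5, 4/5 + 1/5*4/5) = [22/25, 24/25)
  'd': [4/5 + 1/5*4/5, 4/5 + 1/5*1/1) = [24/25, 1/1) <- contains code 609/625
  emit 'd', narrow to [24/25, 1/1)
Step 3: interval [24/25, 1/1), width = 1/1 - 24/25 = 1/25
  'c': [24/25 + 1/25*0/1, 24/25 + 1/25*2/5) = [24/25, 122/125) <- contains code 609/625
  'e': [24/25 + 1/25*2/5, 24/25 + 1/25*4/5) = [122/125, 124/125)
  'd': [24/25 + 1/25*4/5, 24/25 + 1/25*1/1) = [124/125, 1/1)
  emit 'c', narrow to [24/25, 122/125)
Step 4: interval [24/25, 122/125), width = 122/125 - 24/25 = 2/125
  'c': [24/25 + 2/125*0/1, 24/25 + 2/125*2/5) = [24/25, 604/625)
  'e': [24/25 + 2/125*2/5, 24/25 + 2/125*4/5) = [604/625, 608/625)
  'd': [24/25 + 2/125*4/5, 24/25 + 2/125*1/1) = [608/625, 122/125) <- contains code 609/625
  emit 'd', narrow to [608/625, 122/125)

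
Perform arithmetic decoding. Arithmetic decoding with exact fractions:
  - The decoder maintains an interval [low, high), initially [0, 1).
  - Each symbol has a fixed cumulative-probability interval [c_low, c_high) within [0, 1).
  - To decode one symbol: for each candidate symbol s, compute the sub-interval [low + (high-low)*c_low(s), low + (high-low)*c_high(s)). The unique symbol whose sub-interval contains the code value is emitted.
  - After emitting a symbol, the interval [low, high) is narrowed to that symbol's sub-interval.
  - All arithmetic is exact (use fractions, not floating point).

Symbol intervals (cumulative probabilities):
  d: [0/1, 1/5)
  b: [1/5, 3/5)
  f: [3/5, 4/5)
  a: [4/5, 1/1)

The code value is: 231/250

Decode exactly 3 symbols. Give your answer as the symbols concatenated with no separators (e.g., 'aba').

Step 1: interval [0/1, 1/1), width = 1/1 - 0/1 = 1/1
  'd': [0/1 + 1/1*0/1, 0/1 + 1/1*1/5) = [0/1, 1/5)
  'b': [0/1 + 1/1*1/5, 0/1 + 1/1*3/5) = [1/5, 3/5)
  'f': [0/1 + 1/1*3/5, 0/1 + 1/1*4/5) = [3/5, 4/5)
  'a': [0/1 + 1/1*4/5, 0/1 + 1/1*1/1) = [4/5, 1/1) <- contains code 231/250
  emit 'a', narrow to [4/5, 1/1)
Step 2: interval [4/5, 1/1), width = 1/1 - 4/5 = 1/5
  'd': [4/5 + 1/5*0/1, 4/5 + 1/5*1/5) = [4/5, 21/25)
  'b': [4/5 + 1/5*1/5, 4/5 + 1/5*3/5) = [21/25, 23/25)
  'f': [4/5 + 1/5*3/5, 4/5 + 1/5*4/5) = [23/25, 24/25) <- contains code 231/250
  'a': [4/5 + 1/5*4/5, 4/5 + 1/5*1/1) = [24/25, 1/1)
  emit 'f', narrow to [23/25, 24/25)
Step 3: interval [23/25, 24/25), width = 24/25 - 23/25 = 1/25
  'd': [23/25 + 1/25*0/1, 23/25 + 1/25*1/5) = [23/25, 116/125) <- contains code 231/250
  'b': [23/25 + 1/25*1/5, 23/25 + 1/25*3/5) = [116/125, 118/125)
  'f': [23/25 + 1/25*3/5, 23/25 + 1/25*4/5) = [118/125, 119/125)
  'a': [23/25 + 1/25*4/5, 23/25 + 1/25*1/1) = [119/125, 24/25)
  emit 'd', narrow to [23/25, 116/125)

Answer: afd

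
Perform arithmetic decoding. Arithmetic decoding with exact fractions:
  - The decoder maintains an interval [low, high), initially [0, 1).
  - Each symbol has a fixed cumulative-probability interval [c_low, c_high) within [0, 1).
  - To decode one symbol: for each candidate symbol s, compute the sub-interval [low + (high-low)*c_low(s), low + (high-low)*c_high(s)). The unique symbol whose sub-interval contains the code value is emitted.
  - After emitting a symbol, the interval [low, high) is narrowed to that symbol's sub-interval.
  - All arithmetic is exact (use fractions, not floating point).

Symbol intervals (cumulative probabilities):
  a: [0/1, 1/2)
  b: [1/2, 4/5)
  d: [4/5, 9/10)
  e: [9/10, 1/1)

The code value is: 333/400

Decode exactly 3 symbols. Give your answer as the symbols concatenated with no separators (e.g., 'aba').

Answer: dab

Derivation:
Step 1: interval [0/1, 1/1), width = 1/1 - 0/1 = 1/1
  'a': [0/1 + 1/1*0/1, 0/1 + 1/1*1/2) = [0/1, 1/2)
  'b': [0/1 + 1/1*1/2, 0/1 + 1/1*4/5) = [1/2, 4/5)
  'd': [0/1 + 1/1*4/5, 0/1 + 1/1*9/10) = [4/5, 9/10) <- contains code 333/400
  'e': [0/1 + 1/1*9/10, 0/1 + 1/1*1/1) = [9/10, 1/1)
  emit 'd', narrow to [4/5, 9/10)
Step 2: interval [4/5, 9/10), width = 9/10 - 4/5 = 1/10
  'a': [4/5 + 1/10*0/1, 4/5 + 1/10*1/2) = [4/5, 17/20) <- contains code 333/400
  'b': [4/5 + 1/10*1/2, 4/5 + 1/10*4/5) = [17/20, 22/25)
  'd': [4/5 + 1/10*4/5, 4/5 + 1/10*9/10) = [22/25, 89/100)
  'e': [4/5 + 1/10*9/10, 4/5 + 1/10*1/1) = [89/100, 9/10)
  emit 'a', narrow to [4/5, 17/20)
Step 3: interval [4/5, 17/20), width = 17/20 - 4/5 = 1/20
  'a': [4/5 + 1/20*0/1, 4/5 + 1/20*1/2) = [4/5, 33/40)
  'b': [4/5 + 1/20*1/2, 4/5 + 1/20*4/5) = [33/40, 21/25) <- contains code 333/400
  'd': [4/5 + 1/20*4/5, 4/5 + 1/20*9/10) = [21/25, 169/200)
  'e': [4/5 + 1/20*9/10, 4/5 + 1/20*1/1) = [169/200, 17/20)
  emit 'b', narrow to [33/40, 21/25)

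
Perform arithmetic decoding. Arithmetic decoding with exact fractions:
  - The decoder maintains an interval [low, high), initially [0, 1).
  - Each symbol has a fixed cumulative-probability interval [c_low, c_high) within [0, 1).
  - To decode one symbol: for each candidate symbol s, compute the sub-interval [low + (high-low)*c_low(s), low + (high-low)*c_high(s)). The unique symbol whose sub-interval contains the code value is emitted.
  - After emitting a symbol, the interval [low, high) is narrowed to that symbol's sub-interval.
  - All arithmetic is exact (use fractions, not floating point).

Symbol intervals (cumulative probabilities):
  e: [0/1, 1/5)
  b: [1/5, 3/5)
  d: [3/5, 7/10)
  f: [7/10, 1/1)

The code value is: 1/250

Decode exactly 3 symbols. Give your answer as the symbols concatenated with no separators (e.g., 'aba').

Answer: eee

Derivation:
Step 1: interval [0/1, 1/1), width = 1/1 - 0/1 = 1/1
  'e': [0/1 + 1/1*0/1, 0/1 + 1/1*1/5) = [0/1, 1/5) <- contains code 1/250
  'b': [0/1 + 1/1*1/5, 0/1 + 1/1*3/5) = [1/5, 3/5)
  'd': [0/1 + 1/1*3/5, 0/1 + 1/1*7/10) = [3/5, 7/10)
  'f': [0/1 + 1/1*7/10, 0/1 + 1/1*1/1) = [7/10, 1/1)
  emit 'e', narrow to [0/1, 1/5)
Step 2: interval [0/1, 1/5), width = 1/5 - 0/1 = 1/5
  'e': [0/1 + 1/5*0/1, 0/1 + 1/5*1/5) = [0/1, 1/25) <- contains code 1/250
  'b': [0/1 + 1/5*1/5, 0/1 + 1/5*3/5) = [1/25, 3/25)
  'd': [0/1 + 1/5*3/5, 0/1 + 1/5*7/10) = [3/25, 7/50)
  'f': [0/1 + 1/5*7/10, 0/1 + 1/5*1/1) = [7/50, 1/5)
  emit 'e', narrow to [0/1, 1/25)
Step 3: interval [0/1, 1/25), width = 1/25 - 0/1 = 1/25
  'e': [0/1 + 1/25*0/1, 0/1 + 1/25*1/5) = [0/1, 1/125) <- contains code 1/250
  'b': [0/1 + 1/25*1/5, 0/1 + 1/25*3/5) = [1/125, 3/125)
  'd': [0/1 + 1/25*3/5, 0/1 + 1/25*7/10) = [3/125, 7/250)
  'f': [0/1 + 1/25*7/10, 0/1 + 1/25*1/1) = [7/250, 1/25)
  emit 'e', narrow to [0/1, 1/125)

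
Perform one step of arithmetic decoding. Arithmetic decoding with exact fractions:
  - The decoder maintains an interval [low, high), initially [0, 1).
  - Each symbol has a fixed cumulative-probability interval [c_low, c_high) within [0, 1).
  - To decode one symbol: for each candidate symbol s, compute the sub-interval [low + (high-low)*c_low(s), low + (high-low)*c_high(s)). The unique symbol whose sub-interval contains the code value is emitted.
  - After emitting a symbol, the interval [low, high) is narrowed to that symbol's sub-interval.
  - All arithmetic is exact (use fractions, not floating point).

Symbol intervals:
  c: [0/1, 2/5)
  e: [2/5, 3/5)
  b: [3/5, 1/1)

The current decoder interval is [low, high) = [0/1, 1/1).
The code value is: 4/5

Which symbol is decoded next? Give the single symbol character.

Interval width = high − low = 1/1 − 0/1 = 1/1
Scaled code = (code − low) / width = (4/5 − 0/1) / 1/1 = 4/5
  c: [0/1, 2/5) 
  e: [2/5, 3/5) 
  b: [3/5, 1/1) ← scaled code falls here ✓

Answer: b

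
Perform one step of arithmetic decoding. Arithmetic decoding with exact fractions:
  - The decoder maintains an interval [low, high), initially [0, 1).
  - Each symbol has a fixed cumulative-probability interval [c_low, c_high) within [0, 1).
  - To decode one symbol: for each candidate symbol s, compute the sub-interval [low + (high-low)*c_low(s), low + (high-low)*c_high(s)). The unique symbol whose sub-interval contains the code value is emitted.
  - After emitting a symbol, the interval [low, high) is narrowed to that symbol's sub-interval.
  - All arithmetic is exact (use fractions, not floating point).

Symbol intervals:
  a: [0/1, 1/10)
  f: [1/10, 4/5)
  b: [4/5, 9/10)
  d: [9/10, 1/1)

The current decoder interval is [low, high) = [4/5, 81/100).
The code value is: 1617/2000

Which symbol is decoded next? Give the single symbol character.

Answer: b

Derivation:
Interval width = high − low = 81/100 − 4/5 = 1/100
Scaled code = (code − low) / width = (1617/2000 − 4/5) / 1/100 = 17/20
  a: [0/1, 1/10) 
  f: [1/10, 4/5) 
  b: [4/5, 9/10) ← scaled code falls here ✓
  d: [9/10, 1/1) 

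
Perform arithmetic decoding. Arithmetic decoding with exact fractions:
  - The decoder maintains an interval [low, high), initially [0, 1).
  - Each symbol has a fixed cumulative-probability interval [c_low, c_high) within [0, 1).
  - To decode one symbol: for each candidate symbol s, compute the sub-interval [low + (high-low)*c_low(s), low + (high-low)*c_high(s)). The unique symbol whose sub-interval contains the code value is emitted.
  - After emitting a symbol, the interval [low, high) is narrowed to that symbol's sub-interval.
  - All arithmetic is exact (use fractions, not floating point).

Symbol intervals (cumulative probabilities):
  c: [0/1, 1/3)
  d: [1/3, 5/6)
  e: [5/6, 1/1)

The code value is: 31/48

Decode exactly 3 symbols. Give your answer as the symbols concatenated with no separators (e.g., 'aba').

Step 1: interval [0/1, 1/1), width = 1/1 - 0/1 = 1/1
  'c': [0/1 + 1/1*0/1, 0/1 + 1/1*1/3) = [0/1, 1/3)
  'd': [0/1 + 1/1*1/3, 0/1 + 1/1*5/6) = [1/3, 5/6) <- contains code 31/48
  'e': [0/1 + 1/1*5/6, 0/1 + 1/1*1/1) = [5/6, 1/1)
  emit 'd', narrow to [1/3, 5/6)
Step 2: interval [1/3, 5/6), width = 5/6 - 1/3 = 1/2
  'c': [1/3 + 1/2*0/1, 1/3 + 1/2*1/3) = [1/3, 1/2)
  'd': [1/3 + 1/2*1/3, 1/3 + 1/2*5/6) = [1/2, 3/4) <- contains code 31/48
  'e': [1/3 + 1/2*5/6, 1/3 + 1/2*1/1) = [3/4, 5/6)
  emit 'd', narrow to [1/2, 3/4)
Step 3: interval [1/2, 3/4), width = 3/4 - 1/2 = 1/4
  'c': [1/2 + 1/4*0/1, 1/2 + 1/4*1/3) = [1/2, 7/12)
  'd': [1/2 + 1/4*1/3, 1/2 + 1/4*5/6) = [7/12, 17/24) <- contains code 31/48
  'e': [1/2 + 1/4*5/6, 1/2 + 1/4*1/1) = [17/24, 3/4)
  emit 'd', narrow to [7/12, 17/24)

Answer: ddd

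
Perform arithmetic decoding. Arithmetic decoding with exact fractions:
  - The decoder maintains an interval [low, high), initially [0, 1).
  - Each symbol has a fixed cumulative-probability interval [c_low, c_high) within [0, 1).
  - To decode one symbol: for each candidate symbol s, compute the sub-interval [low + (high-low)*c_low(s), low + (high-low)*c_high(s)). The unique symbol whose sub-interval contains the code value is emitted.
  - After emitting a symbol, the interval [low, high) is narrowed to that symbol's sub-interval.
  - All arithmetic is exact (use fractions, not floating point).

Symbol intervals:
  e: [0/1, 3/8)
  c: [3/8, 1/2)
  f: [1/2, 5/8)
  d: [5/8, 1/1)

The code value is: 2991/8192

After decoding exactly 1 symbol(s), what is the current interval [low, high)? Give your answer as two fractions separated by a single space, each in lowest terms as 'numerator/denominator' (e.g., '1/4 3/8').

Answer: 0/1 3/8

Derivation:
Step 1: interval [0/1, 1/1), width = 1/1 - 0/1 = 1/1
  'e': [0/1 + 1/1*0/1, 0/1 + 1/1*3/8) = [0/1, 3/8) <- contains code 2991/8192
  'c': [0/1 + 1/1*3/8, 0/1 + 1/1*1/2) = [3/8, 1/2)
  'f': [0/1 + 1/1*1/2, 0/1 + 1/1*5/8) = [1/2, 5/8)
  'd': [0/1 + 1/1*5/8, 0/1 + 1/1*1/1) = [5/8, 1/1)
  emit 'e', narrow to [0/1, 3/8)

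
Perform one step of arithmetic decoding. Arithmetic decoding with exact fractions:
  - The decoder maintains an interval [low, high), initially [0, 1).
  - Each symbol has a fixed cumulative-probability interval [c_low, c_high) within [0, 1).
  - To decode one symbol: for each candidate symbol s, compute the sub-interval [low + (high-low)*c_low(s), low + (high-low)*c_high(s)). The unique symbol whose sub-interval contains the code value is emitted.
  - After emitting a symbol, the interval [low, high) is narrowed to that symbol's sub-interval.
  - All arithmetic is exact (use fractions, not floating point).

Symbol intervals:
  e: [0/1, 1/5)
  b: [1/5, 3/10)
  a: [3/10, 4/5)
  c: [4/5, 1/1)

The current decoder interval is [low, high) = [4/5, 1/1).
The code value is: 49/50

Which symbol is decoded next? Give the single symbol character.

Interval width = high − low = 1/1 − 4/5 = 1/5
Scaled code = (code − low) / width = (49/50 − 4/5) / 1/5 = 9/10
  e: [0/1, 1/5) 
  b: [1/5, 3/10) 
  a: [3/10, 4/5) 
  c: [4/5, 1/1) ← scaled code falls here ✓

Answer: c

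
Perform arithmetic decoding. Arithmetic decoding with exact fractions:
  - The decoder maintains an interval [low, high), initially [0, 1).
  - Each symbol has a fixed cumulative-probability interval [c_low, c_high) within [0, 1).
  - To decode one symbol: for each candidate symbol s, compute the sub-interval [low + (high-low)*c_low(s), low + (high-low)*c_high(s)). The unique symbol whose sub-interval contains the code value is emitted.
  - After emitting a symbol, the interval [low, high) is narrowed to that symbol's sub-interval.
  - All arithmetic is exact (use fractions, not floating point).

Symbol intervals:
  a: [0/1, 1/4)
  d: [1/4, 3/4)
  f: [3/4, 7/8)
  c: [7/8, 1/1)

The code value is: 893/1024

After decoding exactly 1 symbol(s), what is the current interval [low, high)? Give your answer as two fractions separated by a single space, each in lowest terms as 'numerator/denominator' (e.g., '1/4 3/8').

Step 1: interval [0/1, 1/1), width = 1/1 - 0/1 = 1/1
  'a': [0/1 + 1/1*0/1, 0/1 + 1/1*1/4) = [0/1, 1/4)
  'd': [0/1 + 1/1*1/4, 0/1 + 1/1*3/4) = [1/4, 3/4)
  'f': [0/1 + 1/1*3/4, 0/1 + 1/1*7/8) = [3/4, 7/8) <- contains code 893/1024
  'c': [0/1 + 1/1*7/8, 0/1 + 1/1*1/1) = [7/8, 1/1)
  emit 'f', narrow to [3/4, 7/8)

Answer: 3/4 7/8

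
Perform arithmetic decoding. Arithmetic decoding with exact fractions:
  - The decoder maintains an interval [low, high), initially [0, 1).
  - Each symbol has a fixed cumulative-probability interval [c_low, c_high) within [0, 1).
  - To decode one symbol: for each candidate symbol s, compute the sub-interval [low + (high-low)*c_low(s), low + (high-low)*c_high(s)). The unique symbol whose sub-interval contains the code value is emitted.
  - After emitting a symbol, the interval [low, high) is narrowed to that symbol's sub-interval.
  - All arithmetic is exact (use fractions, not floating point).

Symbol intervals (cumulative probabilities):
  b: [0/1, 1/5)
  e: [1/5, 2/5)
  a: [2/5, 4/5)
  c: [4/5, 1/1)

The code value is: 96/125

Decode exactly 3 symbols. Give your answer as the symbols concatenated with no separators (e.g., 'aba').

Answer: aca

Derivation:
Step 1: interval [0/1, 1/1), width = 1/1 - 0/1 = 1/1
  'b': [0/1 + 1/1*0/1, 0/1 + 1/1*1/5) = [0/1, 1/5)
  'e': [0/1 + 1/1*1/5, 0/1 + 1/1*2/5) = [1/5, 2/5)
  'a': [0/1 + 1/1*2/5, 0/1 + 1/1*4/5) = [2/5, 4/5) <- contains code 96/125
  'c': [0/1 + 1/1*4/5, 0/1 + 1/1*1/1) = [4/5, 1/1)
  emit 'a', narrow to [2/5, 4/5)
Step 2: interval [2/5, 4/5), width = 4/5 - 2/5 = 2/5
  'b': [2/5 + 2/5*0/1, 2/5 + 2/5*1/5) = [2/5, 12/25)
  'e': [2/5 + 2/5*1/5, 2/5 + 2/5*2/5) = [12/25, 14/25)
  'a': [2/5 + 2/5*2/5, 2/5 + 2/5*4/5) = [14/25, 18/25)
  'c': [2/5 + 2/5*4/5, 2/5 + 2/5*1/1) = [18/25, 4/5) <- contains code 96/125
  emit 'c', narrow to [18/25, 4/5)
Step 3: interval [18/25, 4/5), width = 4/5 - 18/25 = 2/25
  'b': [18/25 + 2/25*0/1, 18/25 + 2/25*1/5) = [18/25, 92/125)
  'e': [18/25 + 2/25*1/5, 18/25 + 2/25*2/5) = [92/125, 94/125)
  'a': [18/25 + 2/25*2/5, 18/25 + 2/25*4/5) = [94/125, 98/125) <- contains code 96/125
  'c': [18/25 + 2/25*4/5, 18/25 + 2/25*1/1) = [98/125, 4/5)
  emit 'a', narrow to [94/125, 98/125)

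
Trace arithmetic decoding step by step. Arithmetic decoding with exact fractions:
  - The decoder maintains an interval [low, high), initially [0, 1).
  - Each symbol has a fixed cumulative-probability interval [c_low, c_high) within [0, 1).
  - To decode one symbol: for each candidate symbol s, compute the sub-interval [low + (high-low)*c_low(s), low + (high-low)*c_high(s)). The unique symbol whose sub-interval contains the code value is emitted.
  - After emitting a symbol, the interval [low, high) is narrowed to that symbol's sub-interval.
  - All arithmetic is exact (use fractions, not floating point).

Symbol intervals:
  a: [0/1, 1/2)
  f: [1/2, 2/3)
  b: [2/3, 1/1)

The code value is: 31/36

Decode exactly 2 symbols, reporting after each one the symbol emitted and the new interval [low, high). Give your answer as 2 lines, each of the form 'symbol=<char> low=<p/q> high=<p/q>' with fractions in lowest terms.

Step 1: interval [0/1, 1/1), width = 1/1 - 0/1 = 1/1
  'a': [0/1 + 1/1*0/1, 0/1 + 1/1*1/2) = [0/1, 1/2)
  'f': [0/1 + 1/1*1/2, 0/1 + 1/1*2/3) = [1/2, 2/3)
  'b': [0/1 + 1/1*2/3, 0/1 + 1/1*1/1) = [2/3, 1/1) <- contains code 31/36
  emit 'b', narrow to [2/3, 1/1)
Step 2: interval [2/3, 1/1), width = 1/1 - 2/3 = 1/3
  'a': [2/3 + 1/3*0/1, 2/3 + 1/3*1/2) = [2/3, 5/6)
  'f': [2/3 + 1/3*1/2, 2/3 + 1/3*2/3) = [5/6, 8/9) <- contains code 31/36
  'b': [2/3 + 1/3*2/3, 2/3 + 1/3*1/1) = [8/9, 1/1)
  emit 'f', narrow to [5/6, 8/9)

Answer: symbol=b low=2/3 high=1/1
symbol=f low=5/6 high=8/9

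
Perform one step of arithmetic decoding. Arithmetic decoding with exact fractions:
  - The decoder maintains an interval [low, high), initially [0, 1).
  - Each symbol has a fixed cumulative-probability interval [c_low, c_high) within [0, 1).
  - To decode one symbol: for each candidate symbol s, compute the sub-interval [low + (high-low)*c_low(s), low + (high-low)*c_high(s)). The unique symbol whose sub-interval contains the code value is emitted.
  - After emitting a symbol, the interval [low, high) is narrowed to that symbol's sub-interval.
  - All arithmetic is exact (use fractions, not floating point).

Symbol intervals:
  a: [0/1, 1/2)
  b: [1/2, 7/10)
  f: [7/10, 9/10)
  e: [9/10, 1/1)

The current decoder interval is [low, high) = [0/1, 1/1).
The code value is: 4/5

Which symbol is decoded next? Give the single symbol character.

Answer: f

Derivation:
Interval width = high − low = 1/1 − 0/1 = 1/1
Scaled code = (code − low) / width = (4/5 − 0/1) / 1/1 = 4/5
  a: [0/1, 1/2) 
  b: [1/2, 7/10) 
  f: [7/10, 9/10) ← scaled code falls here ✓
  e: [9/10, 1/1) 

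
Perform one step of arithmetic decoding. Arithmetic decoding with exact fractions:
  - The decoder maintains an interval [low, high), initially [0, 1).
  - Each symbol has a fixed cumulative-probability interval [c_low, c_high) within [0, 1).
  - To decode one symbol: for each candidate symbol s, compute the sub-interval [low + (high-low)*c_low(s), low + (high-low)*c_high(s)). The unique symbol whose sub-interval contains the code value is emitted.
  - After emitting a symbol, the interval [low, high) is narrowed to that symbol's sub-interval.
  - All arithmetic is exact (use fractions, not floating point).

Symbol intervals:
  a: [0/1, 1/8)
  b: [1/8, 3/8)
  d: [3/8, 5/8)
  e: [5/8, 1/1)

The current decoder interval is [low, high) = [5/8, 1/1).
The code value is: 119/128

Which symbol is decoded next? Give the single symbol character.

Interval width = high − low = 1/1 − 5/8 = 3/8
Scaled code = (code − low) / width = (119/128 − 5/8) / 3/8 = 13/16
  a: [0/1, 1/8) 
  b: [1/8, 3/8) 
  d: [3/8, 5/8) 
  e: [5/8, 1/1) ← scaled code falls here ✓

Answer: e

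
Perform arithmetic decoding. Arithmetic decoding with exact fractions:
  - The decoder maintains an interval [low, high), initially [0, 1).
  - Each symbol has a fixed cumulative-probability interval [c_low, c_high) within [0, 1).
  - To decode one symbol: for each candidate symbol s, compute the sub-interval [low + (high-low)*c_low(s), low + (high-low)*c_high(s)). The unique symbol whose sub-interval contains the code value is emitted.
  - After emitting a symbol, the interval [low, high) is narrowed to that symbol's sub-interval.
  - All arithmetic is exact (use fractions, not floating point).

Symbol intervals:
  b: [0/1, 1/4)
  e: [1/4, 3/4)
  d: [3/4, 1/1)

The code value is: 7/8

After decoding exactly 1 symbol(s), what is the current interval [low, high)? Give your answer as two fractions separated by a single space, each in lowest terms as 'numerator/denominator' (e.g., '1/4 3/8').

Answer: 3/4 1/1

Derivation:
Step 1: interval [0/1, 1/1), width = 1/1 - 0/1 = 1/1
  'b': [0/1 + 1/1*0/1, 0/1 + 1/1*1/4) = [0/1, 1/4)
  'e': [0/1 + 1/1*1/4, 0/1 + 1/1*3/4) = [1/4, 3/4)
  'd': [0/1 + 1/1*3/4, 0/1 + 1/1*1/1) = [3/4, 1/1) <- contains code 7/8
  emit 'd', narrow to [3/4, 1/1)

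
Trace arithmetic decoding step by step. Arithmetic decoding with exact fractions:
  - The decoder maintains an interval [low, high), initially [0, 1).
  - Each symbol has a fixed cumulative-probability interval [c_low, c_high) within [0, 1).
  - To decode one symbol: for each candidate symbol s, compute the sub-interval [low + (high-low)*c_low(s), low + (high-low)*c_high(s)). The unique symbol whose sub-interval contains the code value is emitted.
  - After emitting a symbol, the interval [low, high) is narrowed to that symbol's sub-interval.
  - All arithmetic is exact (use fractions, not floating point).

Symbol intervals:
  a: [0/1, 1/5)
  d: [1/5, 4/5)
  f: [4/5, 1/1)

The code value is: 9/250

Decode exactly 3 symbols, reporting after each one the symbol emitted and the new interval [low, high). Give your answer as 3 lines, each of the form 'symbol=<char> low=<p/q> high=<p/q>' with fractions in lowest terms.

Answer: symbol=a low=0/1 high=1/5
symbol=a low=0/1 high=1/25
symbol=f low=4/125 high=1/25

Derivation:
Step 1: interval [0/1, 1/1), width = 1/1 - 0/1 = 1/1
  'a': [0/1 + 1/1*0/1, 0/1 + 1/1*1/5) = [0/1, 1/5) <- contains code 9/250
  'd': [0/1 + 1/1*1/5, 0/1 + 1/1*4/5) = [1/5, 4/5)
  'f': [0/1 + 1/1*4/5, 0/1 + 1/1*1/1) = [4/5, 1/1)
  emit 'a', narrow to [0/1, 1/5)
Step 2: interval [0/1, 1/5), width = 1/5 - 0/1 = 1/5
  'a': [0/1 + 1/5*0/1, 0/1 + 1/5*1/5) = [0/1, 1/25) <- contains code 9/250
  'd': [0/1 + 1/5*1/5, 0/1 + 1/5*4/5) = [1/25, 4/25)
  'f': [0/1 + 1/5*4/5, 0/1 + 1/5*1/1) = [4/25, 1/5)
  emit 'a', narrow to [0/1, 1/25)
Step 3: interval [0/1, 1/25), width = 1/25 - 0/1 = 1/25
  'a': [0/1 + 1/25*0/1, 0/1 + 1/25*1/5) = [0/1, 1/125)
  'd': [0/1 + 1/25*1/5, 0/1 + 1/25*4/5) = [1/125, 4/125)
  'f': [0/1 + 1/25*4/5, 0/1 + 1/25*1/1) = [4/125, 1/25) <- contains code 9/250
  emit 'f', narrow to [4/125, 1/25)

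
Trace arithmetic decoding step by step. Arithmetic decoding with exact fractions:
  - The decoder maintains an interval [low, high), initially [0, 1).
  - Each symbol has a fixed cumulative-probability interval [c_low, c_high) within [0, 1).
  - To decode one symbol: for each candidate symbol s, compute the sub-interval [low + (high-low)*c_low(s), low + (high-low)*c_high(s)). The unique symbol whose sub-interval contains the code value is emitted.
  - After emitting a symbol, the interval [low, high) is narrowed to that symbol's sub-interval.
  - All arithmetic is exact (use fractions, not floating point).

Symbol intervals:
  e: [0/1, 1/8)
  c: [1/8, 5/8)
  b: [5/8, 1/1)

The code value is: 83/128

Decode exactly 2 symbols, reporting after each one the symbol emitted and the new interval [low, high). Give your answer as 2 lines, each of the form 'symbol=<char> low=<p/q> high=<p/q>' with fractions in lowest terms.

Step 1: interval [0/1, 1/1), width = 1/1 - 0/1 = 1/1
  'e': [0/1 + 1/1*0/1, 0/1 + 1/1*1/8) = [0/1, 1/8)
  'c': [0/1 + 1/1*1/8, 0/1 + 1/1*5/8) = [1/8, 5/8)
  'b': [0/1 + 1/1*5/8, 0/1 + 1/1*1/1) = [5/8, 1/1) <- contains code 83/128
  emit 'b', narrow to [5/8, 1/1)
Step 2: interval [5/8, 1/1), width = 1/1 - 5/8 = 3/8
  'e': [5/8 + 3/8*0/1, 5/8 + 3/8*1/8) = [5/8, 43/64) <- contains code 83/128
  'c': [5/8 + 3/8*1/8, 5/8 + 3/8*5/8) = [43/64, 55/64)
  'b': [5/8 + 3/8*5/8, 5/8 + 3/8*1/1) = [55/64, 1/1)
  emit 'e', narrow to [5/8, 43/64)

Answer: symbol=b low=5/8 high=1/1
symbol=e low=5/8 high=43/64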